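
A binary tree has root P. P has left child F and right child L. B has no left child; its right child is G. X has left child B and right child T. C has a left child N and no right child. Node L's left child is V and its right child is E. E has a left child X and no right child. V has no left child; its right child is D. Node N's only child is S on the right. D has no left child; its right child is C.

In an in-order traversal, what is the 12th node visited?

In-order visits the left subtree, then the node, then the right subtree.
At P: go left to F.
  F is a leaf — visit F.
Visit P.
At P: go right to L.
  At L: go left to V.
    At V: no left child.
    Visit V.
    At V: go right to D.
      At D: no left child.
      Visit D.
      At D: go right to C.
        At C: go left to N.
          At N: no left child.
          Visit N.
          At N: go right to S.
            S is a leaf — visit S.
        Visit C.
        At C: no right child.
  Visit L.
  At L: go right to E.
    At E: go left to X.
      At X: go left to B.
        At B: no left child.
        Visit B.
        At B: go right to G.
          G is a leaf — visit G.
      Visit X.
      At X: go right to T.
        T is a leaf — visit T.
    Visit E.
    At E: no right child.
Full in-order sequence: F, P, V, D, N, S, C, L, B, G, X, T, E.

T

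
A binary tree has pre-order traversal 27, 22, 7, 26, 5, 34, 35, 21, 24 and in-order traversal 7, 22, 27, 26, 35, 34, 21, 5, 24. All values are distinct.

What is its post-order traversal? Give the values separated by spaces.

The first element of pre-order is the root; it splits in-order into left and right subtrees.
Root 27: left subtree has 2 nodes {7, 22}, right has 6 {26, 35, 34, 21, 5, 24}.
  Root 22: left subtree has 1 node {7}, right has 0 { }.
  Root 26: left subtree has 0 nodes { }, right has 5 {35, 34, 21, 5, 24}.
    Root 5: left subtree has 3 nodes {35, 34, 21}, right has 1 {24}.
      Root 34: left subtree has 1 node {35}, right has 1 {21}.

7 22 35 21 34 24 5 26 27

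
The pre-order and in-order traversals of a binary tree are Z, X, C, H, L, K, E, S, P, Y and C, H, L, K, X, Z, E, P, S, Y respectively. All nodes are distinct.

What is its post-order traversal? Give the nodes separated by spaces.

The first element of pre-order is the root; it splits in-order into left and right subtrees.
Root Z: left subtree has 5 nodes {C, H, L, K, X}, right has 4 {E, P, S, Y}.
  Root X: left subtree has 4 nodes {C, H, L, K}, right has 0 { }.
    Root C: left subtree has 0 nodes { }, right has 3 {H, L, K}.
      Root H: left subtree has 0 nodes { }, right has 2 {L, K}.
        Root L: left subtree has 0 nodes { }, right has 1 {K}.
  Root E: left subtree has 0 nodes { }, right has 3 {P, S, Y}.
    Root S: left subtree has 1 node {P}, right has 1 {Y}.

K L H C X P Y S E Z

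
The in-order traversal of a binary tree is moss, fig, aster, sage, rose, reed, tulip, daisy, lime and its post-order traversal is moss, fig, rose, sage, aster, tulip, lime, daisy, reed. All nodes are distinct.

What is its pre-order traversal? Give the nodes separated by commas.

reed, aster, fig, moss, sage, rose, daisy, tulip, lime

The last element of post-order is the root; it splits in-order into left and right subtrees.
Root reed: left subtree has 5 nodes {moss, fig, aster, sage, rose}, right has 3 {tulip, daisy, lime}.
  Root aster: left subtree has 2 nodes {moss, fig}, right has 2 {sage, rose}.
    Root fig: left subtree has 1 node {moss}, right has 0 { }.
    Root sage: left subtree has 0 nodes { }, right has 1 {rose}.
  Root daisy: left subtree has 1 node {tulip}, right has 1 {lime}.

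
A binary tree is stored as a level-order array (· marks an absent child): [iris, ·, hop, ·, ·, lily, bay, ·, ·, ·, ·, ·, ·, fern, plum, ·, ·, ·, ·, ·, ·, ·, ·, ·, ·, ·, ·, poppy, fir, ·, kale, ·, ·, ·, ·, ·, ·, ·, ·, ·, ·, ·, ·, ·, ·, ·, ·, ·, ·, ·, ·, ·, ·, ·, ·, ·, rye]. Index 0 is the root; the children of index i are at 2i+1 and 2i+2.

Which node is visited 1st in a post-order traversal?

Post-order visits the left subtree, then the right subtree, then the node.
At iris: no left child.
At iris: go right to hop.
  At hop: go left to lily.
    lily is a leaf — visit lily.
  At hop: go right to bay.
    At bay: go left to fern.
      At fern: go left to poppy.
        At poppy: no left child.
        At poppy: go right to rye.
          rye is a leaf — visit rye.
        Visit poppy.
      At fern: go right to fir.
        fir is a leaf — visit fir.
      Visit fern.
    At bay: go right to plum.
      At plum: no left child.
      At plum: go right to kale.
        kale is a leaf — visit kale.
      Visit plum.
    Visit bay.
  Visit hop.
Visit iris.
Full post-order sequence: lily, rye, poppy, fir, fern, kale, plum, bay, hop, iris.

lily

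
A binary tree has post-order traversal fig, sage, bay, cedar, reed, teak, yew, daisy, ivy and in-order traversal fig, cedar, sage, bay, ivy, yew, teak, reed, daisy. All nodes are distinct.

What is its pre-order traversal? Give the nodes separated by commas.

ivy, cedar, fig, bay, sage, daisy, yew, teak, reed

The last element of post-order is the root; it splits in-order into left and right subtrees.
Root ivy: left subtree has 4 nodes {fig, cedar, sage, bay}, right has 4 {yew, teak, reed, daisy}.
  Root cedar: left subtree has 1 node {fig}, right has 2 {sage, bay}.
    Root bay: left subtree has 1 node {sage}, right has 0 { }.
  Root daisy: left subtree has 3 nodes {yew, teak, reed}, right has 0 { }.
    Root yew: left subtree has 0 nodes { }, right has 2 {teak, reed}.
      Root teak: left subtree has 0 nodes { }, right has 1 {reed}.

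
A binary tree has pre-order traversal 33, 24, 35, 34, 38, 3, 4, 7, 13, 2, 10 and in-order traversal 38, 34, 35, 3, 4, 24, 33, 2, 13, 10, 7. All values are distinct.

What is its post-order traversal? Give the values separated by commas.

38, 34, 4, 3, 35, 24, 2, 10, 13, 7, 33

The first element of pre-order is the root; it splits in-order into left and right subtrees.
Root 33: left subtree has 6 nodes {38, 34, 35, 3, 4, 24}, right has 4 {2, 13, 10, 7}.
  Root 24: left subtree has 5 nodes {38, 34, 35, 3, 4}, right has 0 { }.
    Root 35: left subtree has 2 nodes {38, 34}, right has 2 {3, 4}.
      Root 34: left subtree has 1 node {38}, right has 0 { }.
      Root 3: left subtree has 0 nodes { }, right has 1 {4}.
  Root 7: left subtree has 3 nodes {2, 13, 10}, right has 0 { }.
    Root 13: left subtree has 1 node {2}, right has 1 {10}.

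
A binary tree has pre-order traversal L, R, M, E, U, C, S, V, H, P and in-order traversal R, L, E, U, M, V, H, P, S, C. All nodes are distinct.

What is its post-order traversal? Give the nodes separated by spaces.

The first element of pre-order is the root; it splits in-order into left and right subtrees.
Root L: left subtree has 1 node {R}, right has 8 {E, U, M, V, H, P, S, C}.
  Root M: left subtree has 2 nodes {E, U}, right has 5 {V, H, P, S, C}.
    Root E: left subtree has 0 nodes { }, right has 1 {U}.
    Root C: left subtree has 4 nodes {V, H, P, S}, right has 0 { }.
      Root S: left subtree has 3 nodes {V, H, P}, right has 0 { }.
        Root V: left subtree has 0 nodes { }, right has 2 {H, P}.
          Root H: left subtree has 0 nodes { }, right has 1 {P}.

R U E P H V S C M L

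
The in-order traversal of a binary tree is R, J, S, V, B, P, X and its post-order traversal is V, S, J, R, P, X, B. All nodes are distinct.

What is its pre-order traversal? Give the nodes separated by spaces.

B R J S V X P

The last element of post-order is the root; it splits in-order into left and right subtrees.
Root B: left subtree has 4 nodes {R, J, S, V}, right has 2 {P, X}.
  Root R: left subtree has 0 nodes { }, right has 3 {J, S, V}.
    Root J: left subtree has 0 nodes { }, right has 2 {S, V}.
      Root S: left subtree has 0 nodes { }, right has 1 {V}.
  Root X: left subtree has 1 node {P}, right has 0 { }.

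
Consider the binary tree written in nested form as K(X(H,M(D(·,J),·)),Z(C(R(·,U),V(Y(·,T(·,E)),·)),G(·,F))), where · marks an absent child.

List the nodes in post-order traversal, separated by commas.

H, J, D, M, X, U, R, E, T, Y, V, C, F, G, Z, K

Post-order visits the left subtree, then the right subtree, then the node.
At K: go left to X.
  At X: go left to H.
    H is a leaf — visit H.
  At X: go right to M.
    At M: go left to D.
      At D: no left child.
      At D: go right to J.
        J is a leaf — visit J.
      Visit D.
    At M: no right child.
    Visit M.
  Visit X.
At K: go right to Z.
  At Z: go left to C.
    At C: go left to R.
      At R: no left child.
      At R: go right to U.
        U is a leaf — visit U.
      Visit R.
    At C: go right to V.
      At V: go left to Y.
        At Y: no left child.
        At Y: go right to T.
          At T: no left child.
          At T: go right to E.
            E is a leaf — visit E.
          Visit T.
        Visit Y.
      At V: no right child.
      Visit V.
    Visit C.
  At Z: go right to G.
    At G: no left child.
    At G: go right to F.
      F is a leaf — visit F.
    Visit G.
  Visit Z.
Visit K.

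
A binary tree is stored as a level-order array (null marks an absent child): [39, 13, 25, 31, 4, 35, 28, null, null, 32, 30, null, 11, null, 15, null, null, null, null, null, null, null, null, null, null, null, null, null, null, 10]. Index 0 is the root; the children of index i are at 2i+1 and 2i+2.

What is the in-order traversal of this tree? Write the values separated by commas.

31, 13, 32, 4, 30, 39, 35, 11, 25, 28, 10, 15

In-order visits the left subtree, then the node, then the right subtree.
At 39: go left to 13.
  At 13: go left to 31.
    31 is a leaf — visit 31.
  Visit 13.
  At 13: go right to 4.
    At 4: go left to 32.
      32 is a leaf — visit 32.
    Visit 4.
    At 4: go right to 30.
      30 is a leaf — visit 30.
Visit 39.
At 39: go right to 25.
  At 25: go left to 35.
    At 35: no left child.
    Visit 35.
    At 35: go right to 11.
      11 is a leaf — visit 11.
  Visit 25.
  At 25: go right to 28.
    At 28: no left child.
    Visit 28.
    At 28: go right to 15.
      At 15: go left to 10.
        10 is a leaf — visit 10.
      Visit 15.
      At 15: no right child.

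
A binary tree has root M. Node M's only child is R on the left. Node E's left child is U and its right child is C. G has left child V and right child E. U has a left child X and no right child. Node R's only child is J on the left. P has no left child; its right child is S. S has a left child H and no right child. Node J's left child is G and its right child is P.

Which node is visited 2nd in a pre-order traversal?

Pre-order visits the node, then its left subtree, then its right subtree.
Visit M.
At M: go left to R.
  Visit R.
  At R: go left to J.
    Visit J.
    At J: go left to G.
      Visit G.
      At G: go left to V.
        V is a leaf — visit V.
      At G: go right to E.
        Visit E.
        At E: go left to U.
          Visit U.
          At U: go left to X.
            X is a leaf — visit X.
          At U: no right child.
        At E: go right to C.
          C is a leaf — visit C.
    At J: go right to P.
      Visit P.
      At P: no left child.
      At P: go right to S.
        Visit S.
        At S: go left to H.
          H is a leaf — visit H.
        At S: no right child.
  At R: no right child.
At M: no right child.
Full pre-order sequence: M, R, J, G, V, E, U, X, C, P, S, H.

R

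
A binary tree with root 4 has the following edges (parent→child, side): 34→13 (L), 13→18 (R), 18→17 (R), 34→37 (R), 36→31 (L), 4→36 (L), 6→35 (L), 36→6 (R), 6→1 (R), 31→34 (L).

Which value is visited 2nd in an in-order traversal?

18

In-order visits the left subtree, then the node, then the right subtree.
At 4: go left to 36.
  At 36: go left to 31.
    At 31: go left to 34.
      At 34: go left to 13.
        At 13: no left child.
        Visit 13.
        At 13: go right to 18.
          At 18: no left child.
          Visit 18.
          At 18: go right to 17.
            17 is a leaf — visit 17.
      Visit 34.
      At 34: go right to 37.
        37 is a leaf — visit 37.
    Visit 31.
    At 31: no right child.
  Visit 36.
  At 36: go right to 6.
    At 6: go left to 35.
      35 is a leaf — visit 35.
    Visit 6.
    At 6: go right to 1.
      1 is a leaf — visit 1.
Visit 4.
At 4: no right child.
Full in-order sequence: 13, 18, 17, 34, 37, 31, 36, 35, 6, 1, 4.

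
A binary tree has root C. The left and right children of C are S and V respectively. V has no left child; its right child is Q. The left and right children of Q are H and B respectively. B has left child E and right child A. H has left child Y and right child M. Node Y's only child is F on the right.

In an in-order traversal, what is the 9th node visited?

In-order visits the left subtree, then the node, then the right subtree.
At C: go left to S.
  S is a leaf — visit S.
Visit C.
At C: go right to V.
  At V: no left child.
  Visit V.
  At V: go right to Q.
    At Q: go left to H.
      At H: go left to Y.
        At Y: no left child.
        Visit Y.
        At Y: go right to F.
          F is a leaf — visit F.
      Visit H.
      At H: go right to M.
        M is a leaf — visit M.
    Visit Q.
    At Q: go right to B.
      At B: go left to E.
        E is a leaf — visit E.
      Visit B.
      At B: go right to A.
        A is a leaf — visit A.
Full in-order sequence: S, C, V, Y, F, H, M, Q, E, B, A.

E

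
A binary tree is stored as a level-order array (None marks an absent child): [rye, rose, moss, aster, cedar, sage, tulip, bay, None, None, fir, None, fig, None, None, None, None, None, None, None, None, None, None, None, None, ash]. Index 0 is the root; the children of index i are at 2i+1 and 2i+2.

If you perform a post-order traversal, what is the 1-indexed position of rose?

Post-order visits the left subtree, then the right subtree, then the node.
At rye: go left to rose.
  At rose: go left to aster.
    At aster: go left to bay.
      bay is a leaf — visit bay.
    At aster: no right child.
    Visit aster.
  At rose: go right to cedar.
    At cedar: no left child.
    At cedar: go right to fir.
      fir is a leaf — visit fir.
    Visit cedar.
  Visit rose.
At rye: go right to moss.
  At moss: go left to sage.
    At sage: no left child.
    At sage: go right to fig.
      At fig: go left to ash.
        ash is a leaf — visit ash.
      At fig: no right child.
      Visit fig.
    Visit sage.
  At moss: go right to tulip.
    tulip is a leaf — visit tulip.
  Visit moss.
Visit rye.
Full post-order sequence: bay, aster, fir, cedar, rose, ash, fig, sage, tulip, moss, rye.

5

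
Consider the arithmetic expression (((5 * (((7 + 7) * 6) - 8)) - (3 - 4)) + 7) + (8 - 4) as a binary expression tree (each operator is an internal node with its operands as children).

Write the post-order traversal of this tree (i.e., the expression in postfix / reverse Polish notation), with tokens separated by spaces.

5 7 7 + 6 * 8 - * 3 4 - - 7 + 8 4 - +

Post-order on an expression tree gives postfix notation: for each operator, emit left operand, right operand, then the operator.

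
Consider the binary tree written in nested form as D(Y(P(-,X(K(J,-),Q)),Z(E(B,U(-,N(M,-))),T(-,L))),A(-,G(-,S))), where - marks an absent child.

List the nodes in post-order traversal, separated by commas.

J, K, Q, X, P, B, M, N, U, E, L, T, Z, Y, S, G, A, D

Post-order visits the left subtree, then the right subtree, then the node.
At D: go left to Y.
  At Y: go left to P.
    At P: no left child.
    At P: go right to X.
      At X: go left to K.
        At K: go left to J.
          J is a leaf — visit J.
        At K: no right child.
        Visit K.
      At X: go right to Q.
        Q is a leaf — visit Q.
      Visit X.
    Visit P.
  At Y: go right to Z.
    At Z: go left to E.
      At E: go left to B.
        B is a leaf — visit B.
      At E: go right to U.
        At U: no left child.
        At U: go right to N.
          At N: go left to M.
            M is a leaf — visit M.
          At N: no right child.
          Visit N.
        Visit U.
      Visit E.
    At Z: go right to T.
      At T: no left child.
      At T: go right to L.
        L is a leaf — visit L.
      Visit T.
    Visit Z.
  Visit Y.
At D: go right to A.
  At A: no left child.
  At A: go right to G.
    At G: no left child.
    At G: go right to S.
      S is a leaf — visit S.
    Visit G.
  Visit A.
Visit D.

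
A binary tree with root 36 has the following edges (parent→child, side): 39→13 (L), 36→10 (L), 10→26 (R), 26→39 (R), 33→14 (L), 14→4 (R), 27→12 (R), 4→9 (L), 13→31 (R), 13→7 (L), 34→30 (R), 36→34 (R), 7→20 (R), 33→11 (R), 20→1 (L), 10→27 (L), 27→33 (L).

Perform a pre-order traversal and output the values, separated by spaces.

Pre-order visits the node, then its left subtree, then its right subtree.
Visit 36.
At 36: go left to 10.
  Visit 10.
  At 10: go left to 27.
    Visit 27.
    At 27: go left to 33.
      Visit 33.
      At 33: go left to 14.
        Visit 14.
        At 14: no left child.
        At 14: go right to 4.
          Visit 4.
          At 4: go left to 9.
            9 is a leaf — visit 9.
          At 4: no right child.
      At 33: go right to 11.
        11 is a leaf — visit 11.
    At 27: go right to 12.
      12 is a leaf — visit 12.
  At 10: go right to 26.
    Visit 26.
    At 26: no left child.
    At 26: go right to 39.
      Visit 39.
      At 39: go left to 13.
        Visit 13.
        At 13: go left to 7.
          Visit 7.
          At 7: no left child.
          At 7: go right to 20.
            Visit 20.
            At 20: go left to 1.
              1 is a leaf — visit 1.
            At 20: no right child.
        At 13: go right to 31.
          31 is a leaf — visit 31.
      At 39: no right child.
At 36: go right to 34.
  Visit 34.
  At 34: no left child.
  At 34: go right to 30.
    30 is a leaf — visit 30.

36 10 27 33 14 4 9 11 12 26 39 13 7 20 1 31 34 30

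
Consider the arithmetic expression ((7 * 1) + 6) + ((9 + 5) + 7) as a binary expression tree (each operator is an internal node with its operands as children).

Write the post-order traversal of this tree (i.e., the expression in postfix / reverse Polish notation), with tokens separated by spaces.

Post-order on an expression tree gives postfix notation: for each operator, emit left operand, right operand, then the operator.

7 1 * 6 + 9 5 + 7 + +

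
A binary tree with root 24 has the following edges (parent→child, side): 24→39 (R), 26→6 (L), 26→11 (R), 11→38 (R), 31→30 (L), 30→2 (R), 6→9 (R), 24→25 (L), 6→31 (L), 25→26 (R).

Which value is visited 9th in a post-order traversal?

25

Post-order visits the left subtree, then the right subtree, then the node.
At 24: go left to 25.
  At 25: no left child.
  At 25: go right to 26.
    At 26: go left to 6.
      At 6: go left to 31.
        At 31: go left to 30.
          At 30: no left child.
          At 30: go right to 2.
            2 is a leaf — visit 2.
          Visit 30.
        At 31: no right child.
        Visit 31.
      At 6: go right to 9.
        9 is a leaf — visit 9.
      Visit 6.
    At 26: go right to 11.
      At 11: no left child.
      At 11: go right to 38.
        38 is a leaf — visit 38.
      Visit 11.
    Visit 26.
  Visit 25.
At 24: go right to 39.
  39 is a leaf — visit 39.
Visit 24.
Full post-order sequence: 2, 30, 31, 9, 6, 38, 11, 26, 25, 39, 24.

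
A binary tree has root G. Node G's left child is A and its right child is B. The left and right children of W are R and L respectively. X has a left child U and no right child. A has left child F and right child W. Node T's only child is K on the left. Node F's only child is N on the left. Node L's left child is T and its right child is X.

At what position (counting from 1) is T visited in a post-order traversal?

Post-order visits the left subtree, then the right subtree, then the node.
At G: go left to A.
  At A: go left to F.
    At F: go left to N.
      N is a leaf — visit N.
    At F: no right child.
    Visit F.
  At A: go right to W.
    At W: go left to R.
      R is a leaf — visit R.
    At W: go right to L.
      At L: go left to T.
        At T: go left to K.
          K is a leaf — visit K.
        At T: no right child.
        Visit T.
      At L: go right to X.
        At X: go left to U.
          U is a leaf — visit U.
        At X: no right child.
        Visit X.
      Visit L.
    Visit W.
  Visit A.
At G: go right to B.
  B is a leaf — visit B.
Visit G.
Full post-order sequence: N, F, R, K, T, U, X, L, W, A, B, G.

5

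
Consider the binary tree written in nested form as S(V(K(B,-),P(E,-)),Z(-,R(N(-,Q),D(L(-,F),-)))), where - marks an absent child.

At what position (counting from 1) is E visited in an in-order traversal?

4

In-order visits the left subtree, then the node, then the right subtree.
At S: go left to V.
  At V: go left to K.
    At K: go left to B.
      B is a leaf — visit B.
    Visit K.
    At K: no right child.
  Visit V.
  At V: go right to P.
    At P: go left to E.
      E is a leaf — visit E.
    Visit P.
    At P: no right child.
Visit S.
At S: go right to Z.
  At Z: no left child.
  Visit Z.
  At Z: go right to R.
    At R: go left to N.
      At N: no left child.
      Visit N.
      At N: go right to Q.
        Q is a leaf — visit Q.
    Visit R.
    At R: go right to D.
      At D: go left to L.
        At L: no left child.
        Visit L.
        At L: go right to F.
          F is a leaf — visit F.
      Visit D.
      At D: no right child.
Full in-order sequence: B, K, V, E, P, S, Z, N, Q, R, L, F, D.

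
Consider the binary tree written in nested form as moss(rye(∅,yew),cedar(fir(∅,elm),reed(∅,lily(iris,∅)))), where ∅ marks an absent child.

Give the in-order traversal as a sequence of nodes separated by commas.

rye, yew, moss, fir, elm, cedar, reed, iris, lily

In-order visits the left subtree, then the node, then the right subtree.
At moss: go left to rye.
  At rye: no left child.
  Visit rye.
  At rye: go right to yew.
    yew is a leaf — visit yew.
Visit moss.
At moss: go right to cedar.
  At cedar: go left to fir.
    At fir: no left child.
    Visit fir.
    At fir: go right to elm.
      elm is a leaf — visit elm.
  Visit cedar.
  At cedar: go right to reed.
    At reed: no left child.
    Visit reed.
    At reed: go right to lily.
      At lily: go left to iris.
        iris is a leaf — visit iris.
      Visit lily.
      At lily: no right child.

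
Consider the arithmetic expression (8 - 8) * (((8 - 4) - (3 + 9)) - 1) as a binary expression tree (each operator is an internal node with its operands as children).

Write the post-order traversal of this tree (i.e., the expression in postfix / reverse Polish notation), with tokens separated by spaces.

Post-order on an expression tree gives postfix notation: for each operator, emit left operand, right operand, then the operator.

8 8 - 8 4 - 3 9 + - 1 - *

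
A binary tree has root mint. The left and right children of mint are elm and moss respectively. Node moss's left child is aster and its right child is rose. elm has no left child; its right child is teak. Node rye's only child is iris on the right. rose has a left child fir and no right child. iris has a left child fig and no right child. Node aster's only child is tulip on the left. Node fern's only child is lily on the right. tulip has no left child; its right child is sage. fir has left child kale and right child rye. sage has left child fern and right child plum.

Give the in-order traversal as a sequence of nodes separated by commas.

In-order visits the left subtree, then the node, then the right subtree.
At mint: go left to elm.
  At elm: no left child.
  Visit elm.
  At elm: go right to teak.
    teak is a leaf — visit teak.
Visit mint.
At mint: go right to moss.
  At moss: go left to aster.
    At aster: go left to tulip.
      At tulip: no left child.
      Visit tulip.
      At tulip: go right to sage.
        At sage: go left to fern.
          At fern: no left child.
          Visit fern.
          At fern: go right to lily.
            lily is a leaf — visit lily.
        Visit sage.
        At sage: go right to plum.
          plum is a leaf — visit plum.
    Visit aster.
    At aster: no right child.
  Visit moss.
  At moss: go right to rose.
    At rose: go left to fir.
      At fir: go left to kale.
        kale is a leaf — visit kale.
      Visit fir.
      At fir: go right to rye.
        At rye: no left child.
        Visit rye.
        At rye: go right to iris.
          At iris: go left to fig.
            fig is a leaf — visit fig.
          Visit iris.
          At iris: no right child.
    Visit rose.
    At rose: no right child.

elm, teak, mint, tulip, fern, lily, sage, plum, aster, moss, kale, fir, rye, fig, iris, rose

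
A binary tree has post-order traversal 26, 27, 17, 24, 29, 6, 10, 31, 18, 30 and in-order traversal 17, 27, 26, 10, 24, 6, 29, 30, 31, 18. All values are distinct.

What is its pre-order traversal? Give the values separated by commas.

The last element of post-order is the root; it splits in-order into left and right subtrees.
Root 30: left subtree has 7 nodes {17, 27, 26, 10, 24, 6, 29}, right has 2 {31, 18}.
  Root 10: left subtree has 3 nodes {17, 27, 26}, right has 3 {24, 6, 29}.
    Root 17: left subtree has 0 nodes { }, right has 2 {27, 26}.
      Root 27: left subtree has 0 nodes { }, right has 1 {26}.
    Root 6: left subtree has 1 node {24}, right has 1 {29}.
  Root 18: left subtree has 1 node {31}, right has 0 { }.

30, 10, 17, 27, 26, 6, 24, 29, 18, 31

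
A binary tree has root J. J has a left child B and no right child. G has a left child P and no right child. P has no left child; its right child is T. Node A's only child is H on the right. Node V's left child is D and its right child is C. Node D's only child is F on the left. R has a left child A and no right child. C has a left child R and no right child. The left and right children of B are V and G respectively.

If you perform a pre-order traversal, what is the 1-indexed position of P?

Pre-order visits the node, then its left subtree, then its right subtree.
Visit J.
At J: go left to B.
  Visit B.
  At B: go left to V.
    Visit V.
    At V: go left to D.
      Visit D.
      At D: go left to F.
        F is a leaf — visit F.
      At D: no right child.
    At V: go right to C.
      Visit C.
      At C: go left to R.
        Visit R.
        At R: go left to A.
          Visit A.
          At A: no left child.
          At A: go right to H.
            H is a leaf — visit H.
        At R: no right child.
      At C: no right child.
  At B: go right to G.
    Visit G.
    At G: go left to P.
      Visit P.
      At P: no left child.
      At P: go right to T.
        T is a leaf — visit T.
    At G: no right child.
At J: no right child.
Full pre-order sequence: J, B, V, D, F, C, R, A, H, G, P, T.

11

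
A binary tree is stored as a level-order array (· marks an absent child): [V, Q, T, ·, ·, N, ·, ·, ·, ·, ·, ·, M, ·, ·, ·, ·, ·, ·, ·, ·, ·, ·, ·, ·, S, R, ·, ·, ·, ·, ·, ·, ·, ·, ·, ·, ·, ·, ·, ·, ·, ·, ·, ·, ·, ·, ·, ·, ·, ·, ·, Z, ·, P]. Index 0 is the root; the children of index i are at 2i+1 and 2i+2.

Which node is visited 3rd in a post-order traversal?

S

Post-order visits the left subtree, then the right subtree, then the node.
At V: go left to Q.
  Q is a leaf — visit Q.
At V: go right to T.
  At T: go left to N.
    At N: no left child.
    At N: go right to M.
      At M: go left to S.
        At S: no left child.
        At S: go right to Z.
          Z is a leaf — visit Z.
        Visit S.
      At M: go right to R.
        At R: no left child.
        At R: go right to P.
          P is a leaf — visit P.
        Visit R.
      Visit M.
    Visit N.
  At T: no right child.
  Visit T.
Visit V.
Full post-order sequence: Q, Z, S, P, R, M, N, T, V.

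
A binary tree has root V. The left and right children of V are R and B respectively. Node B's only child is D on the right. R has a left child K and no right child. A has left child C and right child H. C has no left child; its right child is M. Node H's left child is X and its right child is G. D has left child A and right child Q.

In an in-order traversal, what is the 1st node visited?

K

In-order visits the left subtree, then the node, then the right subtree.
At V: go left to R.
  At R: go left to K.
    K is a leaf — visit K.
  Visit R.
  At R: no right child.
Visit V.
At V: go right to B.
  At B: no left child.
  Visit B.
  At B: go right to D.
    At D: go left to A.
      At A: go left to C.
        At C: no left child.
        Visit C.
        At C: go right to M.
          M is a leaf — visit M.
      Visit A.
      At A: go right to H.
        At H: go left to X.
          X is a leaf — visit X.
        Visit H.
        At H: go right to G.
          G is a leaf — visit G.
    Visit D.
    At D: go right to Q.
      Q is a leaf — visit Q.
Full in-order sequence: K, R, V, B, C, M, A, X, H, G, D, Q.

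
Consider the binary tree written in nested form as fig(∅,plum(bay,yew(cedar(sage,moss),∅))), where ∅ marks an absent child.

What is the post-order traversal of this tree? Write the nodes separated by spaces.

Post-order visits the left subtree, then the right subtree, then the node.
At fig: no left child.
At fig: go right to plum.
  At plum: go left to bay.
    bay is a leaf — visit bay.
  At plum: go right to yew.
    At yew: go left to cedar.
      At cedar: go left to sage.
        sage is a leaf — visit sage.
      At cedar: go right to moss.
        moss is a leaf — visit moss.
      Visit cedar.
    At yew: no right child.
    Visit yew.
  Visit plum.
Visit fig.

bay sage moss cedar yew plum fig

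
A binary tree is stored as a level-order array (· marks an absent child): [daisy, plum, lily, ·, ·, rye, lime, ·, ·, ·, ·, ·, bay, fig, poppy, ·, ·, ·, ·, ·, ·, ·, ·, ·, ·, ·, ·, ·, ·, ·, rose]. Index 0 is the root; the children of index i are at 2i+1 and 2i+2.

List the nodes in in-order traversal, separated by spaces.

In-order visits the left subtree, then the node, then the right subtree.
At daisy: go left to plum.
  plum is a leaf — visit plum.
Visit daisy.
At daisy: go right to lily.
  At lily: go left to rye.
    At rye: no left child.
    Visit rye.
    At rye: go right to bay.
      bay is a leaf — visit bay.
  Visit lily.
  At lily: go right to lime.
    At lime: go left to fig.
      fig is a leaf — visit fig.
    Visit lime.
    At lime: go right to poppy.
      At poppy: no left child.
      Visit poppy.
      At poppy: go right to rose.
        rose is a leaf — visit rose.

plum daisy rye bay lily fig lime poppy rose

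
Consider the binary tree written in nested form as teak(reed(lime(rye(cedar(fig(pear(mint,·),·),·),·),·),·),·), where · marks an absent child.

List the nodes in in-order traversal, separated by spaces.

In-order visits the left subtree, then the node, then the right subtree.
At teak: go left to reed.
  At reed: go left to lime.
    At lime: go left to rye.
      At rye: go left to cedar.
        At cedar: go left to fig.
          At fig: go left to pear.
            At pear: go left to mint.
              mint is a leaf — visit mint.
            Visit pear.
            At pear: no right child.
          Visit fig.
          At fig: no right child.
        Visit cedar.
        At cedar: no right child.
      Visit rye.
      At rye: no right child.
    Visit lime.
    At lime: no right child.
  Visit reed.
  At reed: no right child.
Visit teak.
At teak: no right child.

mint pear fig cedar rye lime reed teak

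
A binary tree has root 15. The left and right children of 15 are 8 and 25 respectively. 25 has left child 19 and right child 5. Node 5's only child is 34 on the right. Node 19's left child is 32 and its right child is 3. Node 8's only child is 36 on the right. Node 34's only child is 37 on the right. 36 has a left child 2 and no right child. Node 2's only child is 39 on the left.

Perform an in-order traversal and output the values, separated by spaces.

In-order visits the left subtree, then the node, then the right subtree.
At 15: go left to 8.
  At 8: no left child.
  Visit 8.
  At 8: go right to 36.
    At 36: go left to 2.
      At 2: go left to 39.
        39 is a leaf — visit 39.
      Visit 2.
      At 2: no right child.
    Visit 36.
    At 36: no right child.
Visit 15.
At 15: go right to 25.
  At 25: go left to 19.
    At 19: go left to 32.
      32 is a leaf — visit 32.
    Visit 19.
    At 19: go right to 3.
      3 is a leaf — visit 3.
  Visit 25.
  At 25: go right to 5.
    At 5: no left child.
    Visit 5.
    At 5: go right to 34.
      At 34: no left child.
      Visit 34.
      At 34: go right to 37.
        37 is a leaf — visit 37.

8 39 2 36 15 32 19 3 25 5 34 37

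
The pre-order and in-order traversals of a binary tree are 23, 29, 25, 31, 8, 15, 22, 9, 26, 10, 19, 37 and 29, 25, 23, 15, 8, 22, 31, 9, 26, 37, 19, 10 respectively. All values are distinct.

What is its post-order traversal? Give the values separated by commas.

25, 29, 15, 22, 8, 37, 19, 10, 26, 9, 31, 23

The first element of pre-order is the root; it splits in-order into left and right subtrees.
Root 23: left subtree has 2 nodes {29, 25}, right has 9 {15, 8, 22, 31, 9, 26, 37, 19, 10}.
  Root 29: left subtree has 0 nodes { }, right has 1 {25}.
  Root 31: left subtree has 3 nodes {15, 8, 22}, right has 5 {9, 26, 37, 19, 10}.
    Root 8: left subtree has 1 node {15}, right has 1 {22}.
    Root 9: left subtree has 0 nodes { }, right has 4 {26, 37, 19, 10}.
      Root 26: left subtree has 0 nodes { }, right has 3 {37, 19, 10}.
        Root 10: left subtree has 2 nodes {37, 19}, right has 0 { }.
          Root 19: left subtree has 1 node {37}, right has 0 { }.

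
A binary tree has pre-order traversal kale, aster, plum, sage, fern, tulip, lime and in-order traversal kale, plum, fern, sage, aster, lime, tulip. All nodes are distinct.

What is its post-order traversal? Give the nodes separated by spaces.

The first element of pre-order is the root; it splits in-order into left and right subtrees.
Root kale: left subtree has 0 nodes { }, right has 6 {plum, fern, sage, aster, lime, tulip}.
  Root aster: left subtree has 3 nodes {plum, fern, sage}, right has 2 {lime, tulip}.
    Root plum: left subtree has 0 nodes { }, right has 2 {fern, sage}.
      Root sage: left subtree has 1 node {fern}, right has 0 { }.
    Root tulip: left subtree has 1 node {lime}, right has 0 { }.

fern sage plum lime tulip aster kale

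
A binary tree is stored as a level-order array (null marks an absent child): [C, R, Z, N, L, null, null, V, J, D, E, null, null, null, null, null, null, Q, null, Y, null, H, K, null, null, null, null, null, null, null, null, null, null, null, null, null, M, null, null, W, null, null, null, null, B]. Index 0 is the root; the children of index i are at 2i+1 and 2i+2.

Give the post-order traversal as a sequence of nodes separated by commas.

Post-order visits the left subtree, then the right subtree, then the node.
At C: go left to R.
  At R: go left to N.
    At N: go left to V.
      V is a leaf — visit V.
    At N: go right to J.
      At J: go left to Q.
        At Q: no left child.
        At Q: go right to M.
          M is a leaf — visit M.
        Visit Q.
      At J: no right child.
      Visit J.
    Visit N.
  At R: go right to L.
    At L: go left to D.
      At D: go left to Y.
        At Y: go left to W.
          W is a leaf — visit W.
        At Y: no right child.
        Visit Y.
      At D: no right child.
      Visit D.
    At L: go right to E.
      At E: go left to H.
        At H: no left child.
        At H: go right to B.
          B is a leaf — visit B.
        Visit H.
      At E: go right to K.
        K is a leaf — visit K.
      Visit E.
    Visit L.
  Visit R.
At C: go right to Z.
  Z is a leaf — visit Z.
Visit C.

V, M, Q, J, N, W, Y, D, B, H, K, E, L, R, Z, C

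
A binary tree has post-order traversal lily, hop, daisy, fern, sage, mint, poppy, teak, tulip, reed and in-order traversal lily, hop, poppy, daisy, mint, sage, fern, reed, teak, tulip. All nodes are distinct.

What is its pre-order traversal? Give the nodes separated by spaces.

The last element of post-order is the root; it splits in-order into left and right subtrees.
Root reed: left subtree has 7 nodes {lily, hop, poppy, daisy, mint, sage, fern}, right has 2 {teak, tulip}.
  Root poppy: left subtree has 2 nodes {lily, hop}, right has 4 {daisy, mint, sage, fern}.
    Root hop: left subtree has 1 node {lily}, right has 0 { }.
    Root mint: left subtree has 1 node {daisy}, right has 2 {sage, fern}.
      Root sage: left subtree has 0 nodes { }, right has 1 {fern}.
  Root tulip: left subtree has 1 node {teak}, right has 0 { }.

reed poppy hop lily mint daisy sage fern tulip teak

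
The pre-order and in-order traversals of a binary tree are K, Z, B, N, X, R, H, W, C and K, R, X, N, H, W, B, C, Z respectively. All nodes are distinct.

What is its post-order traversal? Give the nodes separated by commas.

R, X, W, H, N, C, B, Z, K

The first element of pre-order is the root; it splits in-order into left and right subtrees.
Root K: left subtree has 0 nodes { }, right has 8 {R, X, N, H, W, B, C, Z}.
  Root Z: left subtree has 7 nodes {R, X, N, H, W, B, C}, right has 0 { }.
    Root B: left subtree has 5 nodes {R, X, N, H, W}, right has 1 {C}.
      Root N: left subtree has 2 nodes {R, X}, right has 2 {H, W}.
        Root X: left subtree has 1 node {R}, right has 0 { }.
        Root H: left subtree has 0 nodes { }, right has 1 {W}.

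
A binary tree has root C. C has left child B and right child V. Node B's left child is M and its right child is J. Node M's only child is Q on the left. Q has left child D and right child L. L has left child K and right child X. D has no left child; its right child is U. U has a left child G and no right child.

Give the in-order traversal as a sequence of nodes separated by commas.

In-order visits the left subtree, then the node, then the right subtree.
At C: go left to B.
  At B: go left to M.
    At M: go left to Q.
      At Q: go left to D.
        At D: no left child.
        Visit D.
        At D: go right to U.
          At U: go left to G.
            G is a leaf — visit G.
          Visit U.
          At U: no right child.
      Visit Q.
      At Q: go right to L.
        At L: go left to K.
          K is a leaf — visit K.
        Visit L.
        At L: go right to X.
          X is a leaf — visit X.
    Visit M.
    At M: no right child.
  Visit B.
  At B: go right to J.
    J is a leaf — visit J.
Visit C.
At C: go right to V.
  V is a leaf — visit V.

D, G, U, Q, K, L, X, M, B, J, C, V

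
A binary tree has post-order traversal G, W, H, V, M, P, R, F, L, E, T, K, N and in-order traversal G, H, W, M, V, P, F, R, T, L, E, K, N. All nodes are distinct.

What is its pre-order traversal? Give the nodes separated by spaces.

The last element of post-order is the root; it splits in-order into left and right subtrees.
Root N: left subtree has 12 nodes {G, H, W, M, V, P, F, R, T, L, E, K}, right has 0 { }.
  Root K: left subtree has 11 nodes {G, H, W, M, V, P, F, R, T, L, E}, right has 0 { }.
    Root T: left subtree has 8 nodes {G, H, W, M, V, P, F, R}, right has 2 {L, E}.
      Root F: left subtree has 6 nodes {G, H, W, M, V, P}, right has 1 {R}.
        Root P: left subtree has 5 nodes {G, H, W, M, V}, right has 0 { }.
          Root M: left subtree has 3 nodes {G, H, W}, right has 1 {V}.
            Root H: left subtree has 1 node {G}, right has 1 {W}.
      Root E: left subtree has 1 node {L}, right has 0 { }.

N K T F P M H G W V R E L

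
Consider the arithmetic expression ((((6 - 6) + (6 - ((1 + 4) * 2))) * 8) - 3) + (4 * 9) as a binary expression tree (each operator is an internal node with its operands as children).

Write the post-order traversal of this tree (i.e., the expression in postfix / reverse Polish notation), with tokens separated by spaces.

Post-order on an expression tree gives postfix notation: for each operator, emit left operand, right operand, then the operator.

6 6 - 6 1 4 + 2 * - + 8 * 3 - 4 9 * +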